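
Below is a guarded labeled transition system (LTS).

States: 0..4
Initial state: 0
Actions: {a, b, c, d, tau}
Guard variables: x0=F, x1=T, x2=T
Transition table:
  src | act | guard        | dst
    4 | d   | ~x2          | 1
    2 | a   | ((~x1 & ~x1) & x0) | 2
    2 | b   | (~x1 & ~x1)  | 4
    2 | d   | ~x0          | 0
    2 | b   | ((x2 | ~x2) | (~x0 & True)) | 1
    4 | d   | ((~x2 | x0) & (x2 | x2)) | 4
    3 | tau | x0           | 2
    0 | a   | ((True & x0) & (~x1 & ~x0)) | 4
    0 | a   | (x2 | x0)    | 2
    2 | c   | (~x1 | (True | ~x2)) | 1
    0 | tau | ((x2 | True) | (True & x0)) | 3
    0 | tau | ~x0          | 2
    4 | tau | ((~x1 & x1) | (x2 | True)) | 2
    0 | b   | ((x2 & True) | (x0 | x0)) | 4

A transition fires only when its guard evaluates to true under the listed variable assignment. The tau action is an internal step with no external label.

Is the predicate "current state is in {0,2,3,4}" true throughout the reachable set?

Answer: INVARIANT VIOLATED at state 1

Trace:
Safe = {0,2,3,4}
Reach set: {0,1,2,3,4}
  0: ok
  1: VIOLATES
  2: ok
  3: ok
  4: ok
reach 1 via a·b — violates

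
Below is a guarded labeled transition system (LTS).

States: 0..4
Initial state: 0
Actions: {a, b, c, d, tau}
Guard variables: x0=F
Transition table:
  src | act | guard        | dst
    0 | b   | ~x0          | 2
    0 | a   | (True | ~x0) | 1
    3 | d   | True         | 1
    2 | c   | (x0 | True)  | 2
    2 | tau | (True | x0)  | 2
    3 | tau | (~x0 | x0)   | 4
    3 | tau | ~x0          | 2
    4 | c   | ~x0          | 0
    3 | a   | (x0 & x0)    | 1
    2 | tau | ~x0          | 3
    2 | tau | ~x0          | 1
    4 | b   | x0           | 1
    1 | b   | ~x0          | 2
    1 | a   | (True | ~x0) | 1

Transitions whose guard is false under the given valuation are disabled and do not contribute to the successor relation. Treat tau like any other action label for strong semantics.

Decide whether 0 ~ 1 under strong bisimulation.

Answer: BISIMILAR

Working:
Refine partition for ~:
  round 0: {{0,1,2,3,4}}
  round 1: {{0,1},{2},{3},{4}}
4 equivalence class(es) (converged in 2)
class of 0: {0,1}; class of 1: {0,1}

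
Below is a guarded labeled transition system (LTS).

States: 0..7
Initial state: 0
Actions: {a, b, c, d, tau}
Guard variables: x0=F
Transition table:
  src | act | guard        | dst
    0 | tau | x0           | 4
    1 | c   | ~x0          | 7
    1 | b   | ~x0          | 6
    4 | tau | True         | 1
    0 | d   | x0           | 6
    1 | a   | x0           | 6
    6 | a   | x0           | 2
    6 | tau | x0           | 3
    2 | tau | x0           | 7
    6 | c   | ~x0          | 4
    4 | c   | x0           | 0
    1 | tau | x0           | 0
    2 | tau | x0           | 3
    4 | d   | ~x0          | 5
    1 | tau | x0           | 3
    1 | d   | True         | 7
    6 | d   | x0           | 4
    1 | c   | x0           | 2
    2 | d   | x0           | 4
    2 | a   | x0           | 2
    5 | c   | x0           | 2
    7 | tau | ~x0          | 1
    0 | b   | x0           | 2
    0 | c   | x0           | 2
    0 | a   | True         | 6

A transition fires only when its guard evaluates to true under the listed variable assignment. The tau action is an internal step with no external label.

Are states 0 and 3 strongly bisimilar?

Compute ~ classes (split until stable):
  round 0: {{0,1,2,3,4,5,6,7}}
  round 1: {{0},{1},{2,3,5},{4},{6},{7}}
Fixed point at round 2; 6 class(es).
0∈{0}, 3∈{2,3,5}

Answer: NOT BISIMILAR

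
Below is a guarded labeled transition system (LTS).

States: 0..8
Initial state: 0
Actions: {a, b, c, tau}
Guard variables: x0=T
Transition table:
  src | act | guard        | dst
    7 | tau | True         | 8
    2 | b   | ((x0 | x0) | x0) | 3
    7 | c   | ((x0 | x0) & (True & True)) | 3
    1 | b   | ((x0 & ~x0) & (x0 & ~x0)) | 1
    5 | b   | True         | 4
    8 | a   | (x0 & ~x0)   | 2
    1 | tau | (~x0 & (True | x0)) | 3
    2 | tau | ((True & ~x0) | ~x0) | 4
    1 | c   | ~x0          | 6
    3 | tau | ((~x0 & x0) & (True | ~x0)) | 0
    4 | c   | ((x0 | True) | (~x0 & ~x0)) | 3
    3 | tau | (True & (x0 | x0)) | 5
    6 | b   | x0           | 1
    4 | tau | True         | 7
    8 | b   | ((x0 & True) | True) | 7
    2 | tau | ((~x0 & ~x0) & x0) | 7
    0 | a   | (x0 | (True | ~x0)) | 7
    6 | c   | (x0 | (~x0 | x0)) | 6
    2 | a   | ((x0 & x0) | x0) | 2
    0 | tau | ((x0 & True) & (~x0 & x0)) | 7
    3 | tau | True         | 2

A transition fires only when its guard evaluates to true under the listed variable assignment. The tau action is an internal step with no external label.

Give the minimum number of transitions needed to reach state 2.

Answer: 3

Analysis:
Layered search for 2:
  depth 0: {0}
  depth 1: {7}
  depth 2: {3,8}
  depth 3: {2,5}
depth(2)=3, e.g. a·c·tau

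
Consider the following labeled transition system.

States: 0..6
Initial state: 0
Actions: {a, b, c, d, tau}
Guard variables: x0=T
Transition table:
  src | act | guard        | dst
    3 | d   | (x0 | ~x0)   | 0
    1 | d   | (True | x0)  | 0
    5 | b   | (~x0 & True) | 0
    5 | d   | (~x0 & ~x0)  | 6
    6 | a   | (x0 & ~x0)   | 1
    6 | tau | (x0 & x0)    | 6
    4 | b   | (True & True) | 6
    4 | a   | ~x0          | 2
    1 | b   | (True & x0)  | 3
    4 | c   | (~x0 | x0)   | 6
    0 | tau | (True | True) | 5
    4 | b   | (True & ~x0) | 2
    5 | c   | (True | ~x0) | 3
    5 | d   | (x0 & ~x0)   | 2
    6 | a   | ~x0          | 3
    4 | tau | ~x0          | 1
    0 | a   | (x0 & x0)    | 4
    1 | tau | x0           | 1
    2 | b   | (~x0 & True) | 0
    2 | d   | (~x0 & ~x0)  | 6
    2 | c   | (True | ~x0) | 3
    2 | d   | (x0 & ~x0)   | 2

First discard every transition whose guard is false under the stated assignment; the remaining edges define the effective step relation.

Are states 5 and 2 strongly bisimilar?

Refine partition for ~:
  π0 = {{0,1,2,3,4,5,6}}
  π1 = {{0},{1},{2,5},{3},{4},{6}}
Fixed point at round 2; 6 class(es).
class of 5: {2,5}; class of 2: {2,5}

Answer: BISIMILAR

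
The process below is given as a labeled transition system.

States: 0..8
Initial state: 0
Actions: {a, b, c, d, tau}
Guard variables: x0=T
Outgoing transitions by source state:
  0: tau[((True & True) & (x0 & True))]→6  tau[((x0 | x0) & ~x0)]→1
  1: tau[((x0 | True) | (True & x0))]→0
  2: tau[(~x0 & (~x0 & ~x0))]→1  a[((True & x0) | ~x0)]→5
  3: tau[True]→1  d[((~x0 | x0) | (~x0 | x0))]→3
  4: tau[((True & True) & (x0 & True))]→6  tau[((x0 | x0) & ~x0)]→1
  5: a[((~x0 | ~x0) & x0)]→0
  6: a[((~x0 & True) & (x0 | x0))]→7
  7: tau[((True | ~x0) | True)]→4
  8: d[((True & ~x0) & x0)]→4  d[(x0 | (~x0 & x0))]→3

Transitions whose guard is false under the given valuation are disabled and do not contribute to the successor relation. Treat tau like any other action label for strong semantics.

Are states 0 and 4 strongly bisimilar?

Answer: BISIMILAR

Analysis:
Refine partition for ~:
  P[0] = {{0,1,2,3,4,5,6,7,8}}
  P[1] = {{0,1,4,7},{2},{3},{5,6},{8}}
  P[2] = {{0,4},{1,7},{2},{3},{5,6},{8}}
6 equivalence class(es) (converged in 3)
[0]={0,4}  [4]={0,4}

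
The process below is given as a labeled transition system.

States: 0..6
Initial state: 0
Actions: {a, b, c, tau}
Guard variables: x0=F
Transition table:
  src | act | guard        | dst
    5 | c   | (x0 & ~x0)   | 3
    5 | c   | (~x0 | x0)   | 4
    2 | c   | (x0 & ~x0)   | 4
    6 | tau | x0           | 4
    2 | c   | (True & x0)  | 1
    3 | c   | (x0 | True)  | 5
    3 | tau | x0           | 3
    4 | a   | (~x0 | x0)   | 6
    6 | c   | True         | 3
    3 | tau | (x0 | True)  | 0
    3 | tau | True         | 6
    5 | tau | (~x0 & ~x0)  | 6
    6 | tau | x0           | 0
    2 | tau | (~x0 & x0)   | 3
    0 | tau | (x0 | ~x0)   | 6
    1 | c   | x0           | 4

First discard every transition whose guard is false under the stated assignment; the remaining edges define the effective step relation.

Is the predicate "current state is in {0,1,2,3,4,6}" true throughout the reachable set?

Safe = {0,1,2,3,4,6}
R = {0,3,4,5,6}
  0: ✓
  3: ✓
  4: ✓
  5: ✗ unsafe
  6: ✓
counterexample path to 5: tau·c·c

Answer: INVARIANT VIOLATED at state 5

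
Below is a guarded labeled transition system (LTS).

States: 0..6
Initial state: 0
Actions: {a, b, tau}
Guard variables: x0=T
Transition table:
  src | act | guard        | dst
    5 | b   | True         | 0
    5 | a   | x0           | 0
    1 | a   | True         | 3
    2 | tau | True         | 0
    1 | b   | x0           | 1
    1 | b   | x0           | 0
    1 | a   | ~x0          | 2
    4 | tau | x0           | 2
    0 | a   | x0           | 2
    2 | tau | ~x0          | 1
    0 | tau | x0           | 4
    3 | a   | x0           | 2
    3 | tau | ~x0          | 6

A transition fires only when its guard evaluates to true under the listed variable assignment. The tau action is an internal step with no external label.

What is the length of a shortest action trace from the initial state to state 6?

BFS to 6:
  L0 = {0}
  L1 = {2,4}
6 never appears.

Answer: UNREACHABLE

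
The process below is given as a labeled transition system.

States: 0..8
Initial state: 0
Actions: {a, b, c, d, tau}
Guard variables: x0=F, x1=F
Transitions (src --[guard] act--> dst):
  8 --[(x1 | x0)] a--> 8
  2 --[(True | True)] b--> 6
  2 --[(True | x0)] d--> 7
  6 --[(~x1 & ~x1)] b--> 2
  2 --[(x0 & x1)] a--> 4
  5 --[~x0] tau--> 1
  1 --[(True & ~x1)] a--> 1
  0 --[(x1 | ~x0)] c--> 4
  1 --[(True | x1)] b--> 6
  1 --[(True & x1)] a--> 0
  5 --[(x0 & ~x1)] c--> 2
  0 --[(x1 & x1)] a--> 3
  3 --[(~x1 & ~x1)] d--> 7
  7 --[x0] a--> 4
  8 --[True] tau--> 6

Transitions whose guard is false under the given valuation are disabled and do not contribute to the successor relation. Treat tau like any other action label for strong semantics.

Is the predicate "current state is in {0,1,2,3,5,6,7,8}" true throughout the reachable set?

Answer: INVARIANT VIOLATED at state 4

Working:
Safe = {0,1,2,3,5,6,7,8}
Reachable = {0,4}
  0: ✓
  4: VIOLATES
witness against invariant: c → 4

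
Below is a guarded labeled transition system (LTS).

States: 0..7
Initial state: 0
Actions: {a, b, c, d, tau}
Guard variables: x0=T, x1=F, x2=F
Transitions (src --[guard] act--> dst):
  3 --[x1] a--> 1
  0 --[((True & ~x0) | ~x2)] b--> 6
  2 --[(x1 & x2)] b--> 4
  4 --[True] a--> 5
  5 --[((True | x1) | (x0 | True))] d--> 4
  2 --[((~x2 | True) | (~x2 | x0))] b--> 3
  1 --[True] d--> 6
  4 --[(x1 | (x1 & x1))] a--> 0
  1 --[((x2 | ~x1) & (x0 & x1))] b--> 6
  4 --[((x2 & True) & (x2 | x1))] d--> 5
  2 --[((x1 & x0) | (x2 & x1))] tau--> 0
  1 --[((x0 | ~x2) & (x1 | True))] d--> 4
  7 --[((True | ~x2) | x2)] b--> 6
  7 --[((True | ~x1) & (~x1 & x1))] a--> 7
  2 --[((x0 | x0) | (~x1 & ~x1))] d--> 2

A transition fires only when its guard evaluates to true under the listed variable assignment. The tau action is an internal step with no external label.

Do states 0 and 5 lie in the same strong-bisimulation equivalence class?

Refine partition for ~:
  π0 = {{0,1,2,3,4,5,6,7}}
  π1 = {{0,7},{1,5},{2},{3,6},{4}}
  π2 = {{0,7},{1},{2},{3,6},{4},{5}}
6 equivalence class(es) (converged in 3)
[0]={0,7}  [5]={5}

Answer: NOT BISIMILAR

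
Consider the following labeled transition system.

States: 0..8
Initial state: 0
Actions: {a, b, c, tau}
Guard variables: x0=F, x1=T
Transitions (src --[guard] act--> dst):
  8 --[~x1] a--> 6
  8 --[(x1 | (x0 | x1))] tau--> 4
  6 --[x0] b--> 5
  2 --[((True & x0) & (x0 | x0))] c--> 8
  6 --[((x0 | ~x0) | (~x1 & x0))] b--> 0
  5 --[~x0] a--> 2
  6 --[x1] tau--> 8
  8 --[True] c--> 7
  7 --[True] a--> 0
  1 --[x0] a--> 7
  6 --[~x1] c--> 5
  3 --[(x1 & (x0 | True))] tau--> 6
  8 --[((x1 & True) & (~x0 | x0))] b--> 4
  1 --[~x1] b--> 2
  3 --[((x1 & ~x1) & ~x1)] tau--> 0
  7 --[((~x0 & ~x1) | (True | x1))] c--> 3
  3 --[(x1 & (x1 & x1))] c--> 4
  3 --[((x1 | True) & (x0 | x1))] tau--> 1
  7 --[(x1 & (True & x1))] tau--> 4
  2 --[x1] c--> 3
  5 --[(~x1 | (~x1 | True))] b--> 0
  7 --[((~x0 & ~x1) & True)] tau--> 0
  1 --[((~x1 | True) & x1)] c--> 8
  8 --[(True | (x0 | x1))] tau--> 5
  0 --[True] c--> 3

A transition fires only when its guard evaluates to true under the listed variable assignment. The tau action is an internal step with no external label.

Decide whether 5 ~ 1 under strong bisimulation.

Refine partition for ~:
  P[0] = {{0,1,2,3,4,5,6,7,8}}
  P[1] = {{0,1,2},{3},{4},{5},{6},{7},{8}}
  P[2] = {{0,2},{1},{3},{4},{5},{6},{7},{8}}
Fixed point at round 3; 8 class(es).
[5]={5}  [1]={1}

Answer: NOT BISIMILAR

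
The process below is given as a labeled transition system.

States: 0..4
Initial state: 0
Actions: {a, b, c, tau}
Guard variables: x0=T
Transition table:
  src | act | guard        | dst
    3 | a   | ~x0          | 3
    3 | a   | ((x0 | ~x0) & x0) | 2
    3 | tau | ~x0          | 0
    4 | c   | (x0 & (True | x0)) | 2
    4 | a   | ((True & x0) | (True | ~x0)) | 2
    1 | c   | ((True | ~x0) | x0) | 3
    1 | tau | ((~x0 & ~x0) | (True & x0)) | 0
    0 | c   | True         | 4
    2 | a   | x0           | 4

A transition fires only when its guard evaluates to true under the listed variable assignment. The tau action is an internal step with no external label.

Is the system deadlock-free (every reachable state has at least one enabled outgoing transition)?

R = {0,2,4}
  0: c→4  [1 exit(s)]
  2: a→4  [1 exit(s)]
  4: a→2  c→2  [2 exit(s)]

Answer: DEADLOCK-FREE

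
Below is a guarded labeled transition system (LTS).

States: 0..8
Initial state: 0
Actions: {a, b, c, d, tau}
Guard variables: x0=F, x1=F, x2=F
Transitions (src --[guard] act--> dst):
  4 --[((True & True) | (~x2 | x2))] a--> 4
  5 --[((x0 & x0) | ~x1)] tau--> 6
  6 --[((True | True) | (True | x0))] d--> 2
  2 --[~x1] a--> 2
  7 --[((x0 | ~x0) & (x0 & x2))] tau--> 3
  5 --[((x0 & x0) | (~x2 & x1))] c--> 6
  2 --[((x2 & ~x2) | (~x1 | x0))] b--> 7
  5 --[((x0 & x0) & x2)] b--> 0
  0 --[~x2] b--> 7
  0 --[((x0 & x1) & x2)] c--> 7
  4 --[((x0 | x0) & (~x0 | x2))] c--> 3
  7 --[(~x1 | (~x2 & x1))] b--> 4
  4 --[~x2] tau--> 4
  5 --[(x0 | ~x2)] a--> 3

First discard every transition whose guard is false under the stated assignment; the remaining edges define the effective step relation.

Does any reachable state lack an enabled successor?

Answer: DEADLOCK-FREE

Analysis:
R = {0,4,7}
  0: b→7  [1 out]
  4: a→4  tau→4  [2 out]
  7: b→4  [1 out]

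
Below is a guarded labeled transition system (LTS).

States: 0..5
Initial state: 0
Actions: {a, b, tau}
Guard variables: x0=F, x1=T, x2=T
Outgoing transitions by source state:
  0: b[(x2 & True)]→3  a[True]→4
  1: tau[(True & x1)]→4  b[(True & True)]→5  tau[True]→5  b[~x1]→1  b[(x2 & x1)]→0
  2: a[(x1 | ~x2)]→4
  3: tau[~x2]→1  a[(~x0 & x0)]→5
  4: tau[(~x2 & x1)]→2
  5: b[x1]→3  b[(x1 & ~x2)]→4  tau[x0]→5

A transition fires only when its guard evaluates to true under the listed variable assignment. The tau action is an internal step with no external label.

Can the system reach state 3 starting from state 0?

Answer: REACHABLE

Analysis:
After dropping false guards: 8 live edges.
depth 0: {0}
depth 1: {3,4}  now seen {0,3,4}
Reach set: {0,3,4}
witness 3: b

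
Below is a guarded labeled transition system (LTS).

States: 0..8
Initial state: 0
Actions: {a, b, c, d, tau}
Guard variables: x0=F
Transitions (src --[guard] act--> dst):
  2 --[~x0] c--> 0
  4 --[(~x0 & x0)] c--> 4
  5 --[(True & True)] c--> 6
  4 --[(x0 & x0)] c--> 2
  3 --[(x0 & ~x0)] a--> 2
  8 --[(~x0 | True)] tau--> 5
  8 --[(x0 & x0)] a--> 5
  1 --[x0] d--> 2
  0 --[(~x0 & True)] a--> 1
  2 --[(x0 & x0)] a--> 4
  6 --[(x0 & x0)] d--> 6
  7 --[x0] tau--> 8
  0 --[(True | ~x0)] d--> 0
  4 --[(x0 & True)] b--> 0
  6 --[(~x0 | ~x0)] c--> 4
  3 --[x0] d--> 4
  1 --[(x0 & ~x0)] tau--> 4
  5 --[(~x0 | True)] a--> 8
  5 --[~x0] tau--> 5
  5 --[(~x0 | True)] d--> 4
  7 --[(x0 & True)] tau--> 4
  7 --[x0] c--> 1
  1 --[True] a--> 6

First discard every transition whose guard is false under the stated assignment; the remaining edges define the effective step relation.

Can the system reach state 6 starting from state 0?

10 transition(s) survive guard evaluation.
L0 = {0}
L1 = {1}  cumulative {0,1}
L2 = {6}  cumulative {0,1,6}
L3 = {4}  cumulative {0,1,4,6}
R = {0,1,4,6}
trace reaching 6: a·a

Answer: REACHABLE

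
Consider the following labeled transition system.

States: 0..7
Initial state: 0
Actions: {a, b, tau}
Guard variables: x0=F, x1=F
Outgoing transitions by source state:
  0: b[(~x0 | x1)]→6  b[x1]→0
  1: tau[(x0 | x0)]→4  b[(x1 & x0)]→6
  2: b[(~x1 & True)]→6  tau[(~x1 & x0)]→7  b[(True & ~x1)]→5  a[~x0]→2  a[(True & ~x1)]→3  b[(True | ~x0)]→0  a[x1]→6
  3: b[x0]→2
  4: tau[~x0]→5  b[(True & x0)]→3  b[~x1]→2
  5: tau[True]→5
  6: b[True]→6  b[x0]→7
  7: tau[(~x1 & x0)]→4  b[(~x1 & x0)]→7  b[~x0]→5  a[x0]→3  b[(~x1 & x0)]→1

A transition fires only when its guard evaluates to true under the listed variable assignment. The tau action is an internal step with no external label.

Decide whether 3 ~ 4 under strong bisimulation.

Bisimulation quotient by refinement:
  π0 = {{0,1,2,3,4,5,6,7}}
  π1 = {{0,6,7},{1,3},{2},{4},{5}}
  π2 = {{0,6},{1,3},{2},{4},{5},{7}}
Fixed point at round 3; 6 class(es).
[3]={1,3}  [4]={4}

Answer: NOT BISIMILAR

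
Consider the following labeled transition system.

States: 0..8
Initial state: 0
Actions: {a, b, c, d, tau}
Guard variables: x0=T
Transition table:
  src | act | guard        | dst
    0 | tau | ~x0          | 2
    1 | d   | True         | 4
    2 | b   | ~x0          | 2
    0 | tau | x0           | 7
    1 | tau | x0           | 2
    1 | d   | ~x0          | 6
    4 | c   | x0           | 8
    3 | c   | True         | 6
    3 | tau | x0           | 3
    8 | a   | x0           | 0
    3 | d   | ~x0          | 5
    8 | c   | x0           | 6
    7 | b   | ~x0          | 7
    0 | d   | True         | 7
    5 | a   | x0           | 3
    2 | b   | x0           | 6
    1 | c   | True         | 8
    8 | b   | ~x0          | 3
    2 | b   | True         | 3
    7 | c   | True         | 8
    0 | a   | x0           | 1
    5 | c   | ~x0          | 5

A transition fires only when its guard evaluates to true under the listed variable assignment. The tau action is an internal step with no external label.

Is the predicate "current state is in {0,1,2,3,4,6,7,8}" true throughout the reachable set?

Allowed set {0,1,2,3,4,6,7,8}
R = {0,1,2,3,4,6,7,8}
  0: ✓
  1: ✓
  2: ✓
  3: ✓
  4: ✓
  6: ✓
  7: ✓
  8: ✓

Answer: INVARIANT HOLDS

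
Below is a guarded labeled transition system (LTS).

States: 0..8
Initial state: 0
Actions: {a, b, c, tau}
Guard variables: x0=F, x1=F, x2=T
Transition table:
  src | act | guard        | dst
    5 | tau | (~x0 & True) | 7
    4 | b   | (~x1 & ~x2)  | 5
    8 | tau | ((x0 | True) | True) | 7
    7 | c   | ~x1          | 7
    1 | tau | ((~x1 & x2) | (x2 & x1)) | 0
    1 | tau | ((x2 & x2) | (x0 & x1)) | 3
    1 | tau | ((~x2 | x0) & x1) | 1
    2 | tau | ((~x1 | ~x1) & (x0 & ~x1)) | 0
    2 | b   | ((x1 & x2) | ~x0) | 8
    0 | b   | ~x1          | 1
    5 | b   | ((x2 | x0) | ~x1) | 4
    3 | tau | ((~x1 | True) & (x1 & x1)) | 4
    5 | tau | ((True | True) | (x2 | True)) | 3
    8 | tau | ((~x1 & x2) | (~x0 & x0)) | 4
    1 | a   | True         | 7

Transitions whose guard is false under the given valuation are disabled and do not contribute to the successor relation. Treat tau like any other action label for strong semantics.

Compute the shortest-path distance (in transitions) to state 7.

Layered search for 7:
  L0 = {0}
  L1 = {1}
  L2 = {3,7}
depth(7)=2, e.g. b·a

Answer: 2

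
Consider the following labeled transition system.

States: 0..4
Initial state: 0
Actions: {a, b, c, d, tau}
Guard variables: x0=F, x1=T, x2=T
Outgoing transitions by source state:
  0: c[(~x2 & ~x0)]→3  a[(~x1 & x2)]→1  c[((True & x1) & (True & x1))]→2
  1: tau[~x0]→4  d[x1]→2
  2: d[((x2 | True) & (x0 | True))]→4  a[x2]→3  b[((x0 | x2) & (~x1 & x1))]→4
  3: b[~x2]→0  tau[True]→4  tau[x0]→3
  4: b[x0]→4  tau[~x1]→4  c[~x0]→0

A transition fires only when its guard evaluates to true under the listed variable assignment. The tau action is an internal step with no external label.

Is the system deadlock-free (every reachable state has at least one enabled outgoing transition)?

Answer: DEADLOCK-FREE

Analysis:
Reachable = {0,2,3,4}
  0: c→2  [1 exit(s)]
  2: a→3  d→4  [2 exit(s)]
  3: tau→4  [1 exit(s)]
  4: c→0  [1 exit(s)]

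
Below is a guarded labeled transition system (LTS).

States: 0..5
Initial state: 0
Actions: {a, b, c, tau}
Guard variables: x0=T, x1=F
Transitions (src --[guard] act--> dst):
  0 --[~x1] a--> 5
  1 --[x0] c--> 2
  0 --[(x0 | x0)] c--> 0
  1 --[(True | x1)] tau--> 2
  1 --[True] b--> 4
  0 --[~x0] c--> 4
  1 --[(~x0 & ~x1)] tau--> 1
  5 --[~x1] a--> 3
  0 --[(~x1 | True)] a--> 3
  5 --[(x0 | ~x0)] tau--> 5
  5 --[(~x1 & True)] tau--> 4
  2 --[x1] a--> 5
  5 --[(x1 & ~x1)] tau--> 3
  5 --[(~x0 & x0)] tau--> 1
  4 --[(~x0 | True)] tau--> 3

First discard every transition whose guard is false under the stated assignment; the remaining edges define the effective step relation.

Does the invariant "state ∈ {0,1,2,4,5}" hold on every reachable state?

Inv-set: {0,1,2,4,5}
R = {0,3,4,5}
  0: safe
  3: VIOLATES
  4: safe
  5: safe
witness against invariant: a → 3

Answer: INVARIANT VIOLATED at state 3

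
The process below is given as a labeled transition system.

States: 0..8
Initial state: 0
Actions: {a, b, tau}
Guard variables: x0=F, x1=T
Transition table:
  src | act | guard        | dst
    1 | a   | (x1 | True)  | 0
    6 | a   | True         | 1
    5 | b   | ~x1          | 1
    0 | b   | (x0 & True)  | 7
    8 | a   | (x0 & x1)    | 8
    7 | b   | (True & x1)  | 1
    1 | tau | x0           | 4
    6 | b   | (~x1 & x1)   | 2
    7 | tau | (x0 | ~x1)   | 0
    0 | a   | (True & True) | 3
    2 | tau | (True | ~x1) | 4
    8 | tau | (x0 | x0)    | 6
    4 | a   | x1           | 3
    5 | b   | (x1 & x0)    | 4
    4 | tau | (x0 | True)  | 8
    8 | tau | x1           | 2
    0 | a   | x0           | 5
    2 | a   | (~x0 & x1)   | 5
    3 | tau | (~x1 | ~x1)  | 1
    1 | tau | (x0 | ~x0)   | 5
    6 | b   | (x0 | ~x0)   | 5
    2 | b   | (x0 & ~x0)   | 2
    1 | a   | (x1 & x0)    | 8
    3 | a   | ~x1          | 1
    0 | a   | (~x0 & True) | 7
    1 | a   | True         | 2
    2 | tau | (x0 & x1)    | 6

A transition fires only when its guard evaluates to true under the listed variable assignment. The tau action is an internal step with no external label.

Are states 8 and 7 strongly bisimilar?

Refine partition for ~:
  π0 = {{0,1,2,3,4,5,6,7,8}}
  π1 = {{0},{1,2,4},{3,5},{6},{7},{8}}
  π2 = {{0},{1},{2},{3,5},{4},{6},{7},{8}}
8 equivalence class(es) (converged in 3)
[8]={8}  [7]={7}

Answer: NOT BISIMILAR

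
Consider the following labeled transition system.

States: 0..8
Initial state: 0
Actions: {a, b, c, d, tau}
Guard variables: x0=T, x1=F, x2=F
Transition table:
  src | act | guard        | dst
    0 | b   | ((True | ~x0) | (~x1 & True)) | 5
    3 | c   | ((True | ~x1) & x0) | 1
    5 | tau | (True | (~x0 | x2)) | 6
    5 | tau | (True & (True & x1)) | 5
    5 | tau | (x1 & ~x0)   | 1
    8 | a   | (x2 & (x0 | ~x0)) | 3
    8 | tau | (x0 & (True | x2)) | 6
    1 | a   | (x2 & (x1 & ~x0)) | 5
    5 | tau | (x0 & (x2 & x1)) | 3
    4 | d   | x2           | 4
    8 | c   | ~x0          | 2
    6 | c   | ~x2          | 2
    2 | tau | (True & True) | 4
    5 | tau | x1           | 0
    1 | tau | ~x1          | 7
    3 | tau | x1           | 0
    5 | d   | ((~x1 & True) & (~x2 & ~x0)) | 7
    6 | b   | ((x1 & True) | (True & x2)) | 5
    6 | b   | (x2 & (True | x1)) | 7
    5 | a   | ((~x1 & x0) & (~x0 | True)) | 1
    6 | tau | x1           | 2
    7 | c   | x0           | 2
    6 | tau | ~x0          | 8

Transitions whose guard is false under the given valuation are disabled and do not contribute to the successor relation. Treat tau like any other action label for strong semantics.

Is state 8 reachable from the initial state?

After dropping false guards: 9 live edges.
Layer 0: {0}
Layer 1: {5}  total {0,5}
Layer 2: {1,6}  total {0,1,5,6}
Layer 3: {2,7}  total {0,1,2,5,6,7}
Layer 4: {4}  total {0,1,2,4,5,6,7}
Reach set: {0,1,2,4,5,6,7}

Answer: UNREACHABLE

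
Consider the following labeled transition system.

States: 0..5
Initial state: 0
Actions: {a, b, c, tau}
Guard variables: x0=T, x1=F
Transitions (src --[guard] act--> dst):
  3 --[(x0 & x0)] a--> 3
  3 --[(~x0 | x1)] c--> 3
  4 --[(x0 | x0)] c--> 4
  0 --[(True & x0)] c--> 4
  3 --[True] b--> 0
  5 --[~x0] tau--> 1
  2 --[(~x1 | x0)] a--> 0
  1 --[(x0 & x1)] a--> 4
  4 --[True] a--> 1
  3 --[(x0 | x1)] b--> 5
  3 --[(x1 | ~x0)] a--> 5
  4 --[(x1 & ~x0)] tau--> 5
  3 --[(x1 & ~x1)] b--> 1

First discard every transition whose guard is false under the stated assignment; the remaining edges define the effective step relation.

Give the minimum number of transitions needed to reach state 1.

Answer: 2

Analysis:
Layered search for 1:
  L0 = {0}
  L1 = {4}
  L2 = {1}
depth(1)=2, e.g. c·a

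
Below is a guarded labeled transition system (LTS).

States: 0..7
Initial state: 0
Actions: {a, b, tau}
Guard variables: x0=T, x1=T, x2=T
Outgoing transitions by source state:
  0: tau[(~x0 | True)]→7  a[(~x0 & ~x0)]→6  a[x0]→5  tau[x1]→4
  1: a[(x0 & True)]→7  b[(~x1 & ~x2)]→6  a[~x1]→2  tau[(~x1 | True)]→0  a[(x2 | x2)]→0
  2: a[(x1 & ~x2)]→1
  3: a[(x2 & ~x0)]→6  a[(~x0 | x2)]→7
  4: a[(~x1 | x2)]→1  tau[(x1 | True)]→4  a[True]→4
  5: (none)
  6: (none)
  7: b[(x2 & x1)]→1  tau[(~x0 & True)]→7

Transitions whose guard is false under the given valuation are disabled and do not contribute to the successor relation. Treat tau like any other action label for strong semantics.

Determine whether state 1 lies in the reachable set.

Answer: REACHABLE

Analysis:
Guard filter leaves 11 enabled edge(s).
depth 0: {0}
depth 1: {4,5,7}  cumulative {0,4,5,7}
depth 2: {1}  cumulative {0,1,4,5,7}
Reach set: {0,1,4,5,7}
witness 1: tau·a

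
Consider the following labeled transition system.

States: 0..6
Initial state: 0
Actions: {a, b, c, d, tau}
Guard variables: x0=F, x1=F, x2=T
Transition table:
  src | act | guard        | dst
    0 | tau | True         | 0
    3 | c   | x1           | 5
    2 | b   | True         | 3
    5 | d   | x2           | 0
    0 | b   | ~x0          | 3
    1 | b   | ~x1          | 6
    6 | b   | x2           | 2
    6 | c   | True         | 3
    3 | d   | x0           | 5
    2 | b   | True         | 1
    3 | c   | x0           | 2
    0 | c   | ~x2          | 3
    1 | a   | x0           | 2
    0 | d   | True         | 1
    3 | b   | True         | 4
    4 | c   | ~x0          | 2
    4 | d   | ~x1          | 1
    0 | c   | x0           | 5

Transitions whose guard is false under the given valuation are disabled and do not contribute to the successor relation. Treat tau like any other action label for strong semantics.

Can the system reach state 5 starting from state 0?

Answer: UNREACHABLE

Analysis:
Guard filter leaves 12 enabled edge(s).
Layer 0: {0}
Layer 1: {1,3}  total {0,1,3}
Layer 2: {4,6}  total {0,1,3,4,6}
Layer 3: {2}  total {0,1,2,3,4,6}
R = {0,1,2,3,4,6}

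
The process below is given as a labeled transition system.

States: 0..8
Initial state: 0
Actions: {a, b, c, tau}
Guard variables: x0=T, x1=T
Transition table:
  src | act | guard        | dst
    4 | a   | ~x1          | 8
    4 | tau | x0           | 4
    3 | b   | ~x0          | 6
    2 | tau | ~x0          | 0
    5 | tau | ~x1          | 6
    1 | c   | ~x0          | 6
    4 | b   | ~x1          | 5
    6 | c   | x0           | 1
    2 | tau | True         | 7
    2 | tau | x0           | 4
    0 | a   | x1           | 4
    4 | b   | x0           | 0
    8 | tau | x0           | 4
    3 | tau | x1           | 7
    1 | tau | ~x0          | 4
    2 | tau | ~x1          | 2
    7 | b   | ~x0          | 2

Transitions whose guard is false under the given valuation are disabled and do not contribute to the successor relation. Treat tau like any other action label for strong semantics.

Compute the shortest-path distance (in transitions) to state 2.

Answer: UNREACHABLE

Trace:
Layered search for 2:
  Layer 0: {0}
  Layer 1: {4}
2 never appears.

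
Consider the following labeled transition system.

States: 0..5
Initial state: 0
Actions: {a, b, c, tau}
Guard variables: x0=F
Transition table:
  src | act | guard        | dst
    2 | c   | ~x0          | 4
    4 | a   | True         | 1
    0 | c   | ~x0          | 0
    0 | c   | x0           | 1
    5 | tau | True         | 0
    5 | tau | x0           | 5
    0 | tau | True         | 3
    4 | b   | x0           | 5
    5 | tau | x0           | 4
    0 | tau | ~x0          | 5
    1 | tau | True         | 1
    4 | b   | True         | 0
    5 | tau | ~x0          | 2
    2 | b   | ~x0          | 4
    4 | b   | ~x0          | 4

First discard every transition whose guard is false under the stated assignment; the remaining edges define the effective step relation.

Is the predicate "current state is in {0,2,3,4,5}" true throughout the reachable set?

Allowed set {0,2,3,4,5}
Reach set: {0,1,2,3,4,5}
  0: ✓
  1: ✗ unsafe
  2: ✓
  3: ✓
  4: ✓
  5: ✓
reach 1 via tau·tau·c·a — violates

Answer: INVARIANT VIOLATED at state 1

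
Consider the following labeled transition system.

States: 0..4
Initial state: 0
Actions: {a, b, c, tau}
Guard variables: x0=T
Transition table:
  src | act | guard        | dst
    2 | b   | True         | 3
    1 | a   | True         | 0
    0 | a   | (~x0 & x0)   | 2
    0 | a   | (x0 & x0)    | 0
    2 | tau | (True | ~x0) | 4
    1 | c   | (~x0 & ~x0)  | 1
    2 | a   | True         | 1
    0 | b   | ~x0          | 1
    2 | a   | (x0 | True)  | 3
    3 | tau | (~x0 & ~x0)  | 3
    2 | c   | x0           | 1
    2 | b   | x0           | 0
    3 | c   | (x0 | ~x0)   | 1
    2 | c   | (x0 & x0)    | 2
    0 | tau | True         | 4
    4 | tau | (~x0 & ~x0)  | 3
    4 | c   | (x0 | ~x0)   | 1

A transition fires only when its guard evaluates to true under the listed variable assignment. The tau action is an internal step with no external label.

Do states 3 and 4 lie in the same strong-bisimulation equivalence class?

Bisimulation quotient by refinement:
  round 0: {{0,1,2,3,4}}
  round 1: {{0},{1},{2},{3,4}}
stable after 2 split(s): 4 block(s)
3∈{3,4}, 4∈{3,4}

Answer: BISIMILAR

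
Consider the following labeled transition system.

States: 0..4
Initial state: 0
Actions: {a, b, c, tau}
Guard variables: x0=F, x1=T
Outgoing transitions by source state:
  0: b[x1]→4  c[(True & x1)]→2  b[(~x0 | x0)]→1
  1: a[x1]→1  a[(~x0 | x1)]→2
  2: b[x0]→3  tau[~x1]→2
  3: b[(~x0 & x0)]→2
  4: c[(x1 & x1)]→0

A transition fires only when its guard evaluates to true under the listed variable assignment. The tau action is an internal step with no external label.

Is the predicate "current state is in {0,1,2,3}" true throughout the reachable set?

Answer: INVARIANT VIOLATED at state 4

Analysis:
Inv-set: {0,1,2,3}
R = {0,1,2,4}
  0: ok
  1: ok
  2: ok
  4: VIOLATES
reach 4 via b — violates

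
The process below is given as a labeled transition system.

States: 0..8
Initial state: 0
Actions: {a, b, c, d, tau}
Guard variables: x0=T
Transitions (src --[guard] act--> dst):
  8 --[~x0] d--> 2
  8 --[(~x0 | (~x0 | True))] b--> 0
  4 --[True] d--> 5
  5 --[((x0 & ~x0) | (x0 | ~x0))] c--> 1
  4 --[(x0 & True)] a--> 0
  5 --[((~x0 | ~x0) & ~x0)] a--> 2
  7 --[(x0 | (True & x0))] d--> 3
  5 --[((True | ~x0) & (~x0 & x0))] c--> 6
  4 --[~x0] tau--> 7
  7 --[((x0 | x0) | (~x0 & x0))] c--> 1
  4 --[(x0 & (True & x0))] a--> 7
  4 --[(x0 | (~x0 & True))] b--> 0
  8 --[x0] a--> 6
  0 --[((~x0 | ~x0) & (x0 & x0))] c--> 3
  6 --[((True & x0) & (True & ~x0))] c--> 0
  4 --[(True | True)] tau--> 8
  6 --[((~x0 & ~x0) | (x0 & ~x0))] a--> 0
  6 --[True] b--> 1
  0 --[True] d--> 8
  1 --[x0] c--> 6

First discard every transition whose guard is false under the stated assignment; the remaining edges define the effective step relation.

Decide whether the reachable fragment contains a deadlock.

Reach set: {0,1,6,8}
  0: d→8  [1 out]
  1: c→6  [1 out]
  6: b→1  [1 out]
  8: a→6  b→0  [2 out]

Answer: DEADLOCK-FREE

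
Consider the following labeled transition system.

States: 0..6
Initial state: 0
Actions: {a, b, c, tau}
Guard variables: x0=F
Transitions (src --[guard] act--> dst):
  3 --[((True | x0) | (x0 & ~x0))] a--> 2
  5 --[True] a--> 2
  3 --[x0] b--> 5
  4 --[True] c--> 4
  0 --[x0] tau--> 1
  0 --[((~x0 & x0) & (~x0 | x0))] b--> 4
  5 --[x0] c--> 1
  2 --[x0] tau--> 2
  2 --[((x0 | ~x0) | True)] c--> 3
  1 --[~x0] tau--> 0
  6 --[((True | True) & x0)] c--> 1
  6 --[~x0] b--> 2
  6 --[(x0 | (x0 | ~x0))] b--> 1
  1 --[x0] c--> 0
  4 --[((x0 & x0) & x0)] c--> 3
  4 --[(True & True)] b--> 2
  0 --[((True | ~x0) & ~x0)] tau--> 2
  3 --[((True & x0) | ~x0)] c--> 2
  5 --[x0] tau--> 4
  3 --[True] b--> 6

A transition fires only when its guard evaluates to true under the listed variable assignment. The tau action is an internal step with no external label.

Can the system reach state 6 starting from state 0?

After dropping false guards: 11 live edges.
L0 = {0}
L1 = {2}  cumulative {0,2}
L2 = {3}  cumulative {0,2,3}
L3 = {6}  cumulative {0,2,3,6}
L4 = {1}  cumulative {0,1,2,3,6}
R = {0,1,2,3,6}
Path to 6: tau·c·b

Answer: REACHABLE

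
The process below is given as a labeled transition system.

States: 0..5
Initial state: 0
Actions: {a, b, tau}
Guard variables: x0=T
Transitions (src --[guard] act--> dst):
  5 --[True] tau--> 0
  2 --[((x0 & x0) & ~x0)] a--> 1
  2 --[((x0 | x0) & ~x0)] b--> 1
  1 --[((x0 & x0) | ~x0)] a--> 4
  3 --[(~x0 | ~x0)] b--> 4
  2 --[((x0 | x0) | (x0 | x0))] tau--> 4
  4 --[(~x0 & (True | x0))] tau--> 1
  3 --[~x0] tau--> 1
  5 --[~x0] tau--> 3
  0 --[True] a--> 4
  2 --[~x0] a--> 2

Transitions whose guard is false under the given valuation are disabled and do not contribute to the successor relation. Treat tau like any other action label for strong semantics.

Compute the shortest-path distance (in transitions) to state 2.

BFS to 2:
  depth 0: {0}
  depth 1: {4}
2 never appears.

Answer: UNREACHABLE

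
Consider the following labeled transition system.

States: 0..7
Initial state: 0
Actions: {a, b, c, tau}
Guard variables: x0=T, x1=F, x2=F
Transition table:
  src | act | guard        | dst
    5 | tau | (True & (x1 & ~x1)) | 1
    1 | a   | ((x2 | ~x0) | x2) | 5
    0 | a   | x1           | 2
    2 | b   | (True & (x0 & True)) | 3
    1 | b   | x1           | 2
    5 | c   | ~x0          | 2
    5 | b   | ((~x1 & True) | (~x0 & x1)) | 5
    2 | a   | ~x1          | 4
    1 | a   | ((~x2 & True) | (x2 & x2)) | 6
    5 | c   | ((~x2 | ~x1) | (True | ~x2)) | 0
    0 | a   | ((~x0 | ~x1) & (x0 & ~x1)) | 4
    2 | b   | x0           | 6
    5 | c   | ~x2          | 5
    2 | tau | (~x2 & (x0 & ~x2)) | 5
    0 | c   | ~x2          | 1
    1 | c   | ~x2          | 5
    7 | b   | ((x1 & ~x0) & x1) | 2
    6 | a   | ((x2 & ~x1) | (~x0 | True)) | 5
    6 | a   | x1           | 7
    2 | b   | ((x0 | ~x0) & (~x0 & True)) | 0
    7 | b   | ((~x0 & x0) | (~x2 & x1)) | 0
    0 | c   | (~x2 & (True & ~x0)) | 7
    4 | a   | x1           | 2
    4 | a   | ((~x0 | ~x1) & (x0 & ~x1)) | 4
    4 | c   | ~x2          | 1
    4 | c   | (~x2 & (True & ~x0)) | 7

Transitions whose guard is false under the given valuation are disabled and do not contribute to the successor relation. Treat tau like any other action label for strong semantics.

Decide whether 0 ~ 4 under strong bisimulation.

Bisimulation quotient by refinement:
  round 0: {{0,1,2,3,4,5,6,7}}
  round 1: {{0,1,4},{2},{3,7},{5},{6}}
  round 2: {{0,4},{1},{2},{3,7},{5},{6}}
stable after 3 split(s): 6 block(s)
[0]={0,4}  [4]={0,4}

Answer: BISIMILAR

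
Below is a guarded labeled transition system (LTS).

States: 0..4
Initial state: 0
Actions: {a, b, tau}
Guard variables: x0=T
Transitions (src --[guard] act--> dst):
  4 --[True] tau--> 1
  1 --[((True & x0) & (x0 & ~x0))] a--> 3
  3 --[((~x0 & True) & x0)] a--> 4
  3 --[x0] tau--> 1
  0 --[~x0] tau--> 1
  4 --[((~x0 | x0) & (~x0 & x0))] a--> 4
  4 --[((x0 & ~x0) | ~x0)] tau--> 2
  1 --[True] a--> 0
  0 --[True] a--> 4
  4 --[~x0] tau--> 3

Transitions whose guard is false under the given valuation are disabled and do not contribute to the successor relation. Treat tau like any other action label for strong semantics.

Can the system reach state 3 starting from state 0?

Answer: UNREACHABLE

Working:
Guard filter leaves 4 enabled edge(s).
Layer 0: {0}
Layer 1: {4}  now seen {0,4}
Layer 2: {1}  now seen {0,1,4}
Reachable = {0,1,4}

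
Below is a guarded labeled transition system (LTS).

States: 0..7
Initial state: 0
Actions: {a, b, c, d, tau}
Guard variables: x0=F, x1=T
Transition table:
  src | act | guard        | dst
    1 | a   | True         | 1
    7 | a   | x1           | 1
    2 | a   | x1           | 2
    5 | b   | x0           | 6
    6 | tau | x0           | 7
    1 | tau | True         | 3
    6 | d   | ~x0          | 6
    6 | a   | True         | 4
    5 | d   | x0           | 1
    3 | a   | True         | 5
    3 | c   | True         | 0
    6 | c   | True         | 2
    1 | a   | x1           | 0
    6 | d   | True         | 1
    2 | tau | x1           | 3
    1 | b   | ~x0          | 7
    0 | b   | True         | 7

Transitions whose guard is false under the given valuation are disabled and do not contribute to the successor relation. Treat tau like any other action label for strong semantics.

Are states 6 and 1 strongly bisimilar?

Answer: NOT BISIMILAR

Trace:
Compute ~ classes (split until stable):
  round 0: {{0,1,2,3,4,5,6,7}}
  round 1: {{0},{1},{2},{3},{4,5},{6},{7}}
7 equivalence class(es) (converged in 2)
class of 6: {6}; class of 1: {1}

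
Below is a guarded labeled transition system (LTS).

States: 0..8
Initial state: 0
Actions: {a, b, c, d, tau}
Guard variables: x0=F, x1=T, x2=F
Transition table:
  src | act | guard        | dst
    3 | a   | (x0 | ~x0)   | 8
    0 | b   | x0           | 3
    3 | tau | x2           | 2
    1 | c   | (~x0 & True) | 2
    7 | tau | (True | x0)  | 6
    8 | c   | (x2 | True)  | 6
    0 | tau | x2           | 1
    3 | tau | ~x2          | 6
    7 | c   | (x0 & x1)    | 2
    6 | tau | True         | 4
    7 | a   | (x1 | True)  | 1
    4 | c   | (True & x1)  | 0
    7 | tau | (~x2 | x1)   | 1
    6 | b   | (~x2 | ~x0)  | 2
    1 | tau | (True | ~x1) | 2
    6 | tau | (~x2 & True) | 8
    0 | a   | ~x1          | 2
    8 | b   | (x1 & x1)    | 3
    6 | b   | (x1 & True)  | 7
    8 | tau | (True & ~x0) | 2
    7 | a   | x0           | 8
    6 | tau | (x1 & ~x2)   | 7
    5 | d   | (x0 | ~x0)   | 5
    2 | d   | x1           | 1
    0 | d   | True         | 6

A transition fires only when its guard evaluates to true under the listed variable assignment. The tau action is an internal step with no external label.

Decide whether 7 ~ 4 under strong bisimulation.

Answer: NOT BISIMILAR

Trace:
Bisimulation quotient by refinement:
  P[0] = {{0,1,2,3,4,5,6,7,8}}
  P[1] = {{0,2,5},{1},{3,7},{4},{6},{8}}
  P[2] = {{0},{1},{2},{3},{4},{5},{6},{7},{8}}
Fixed point at round 3; 9 class(es).
class of 7: {7}; class of 4: {4}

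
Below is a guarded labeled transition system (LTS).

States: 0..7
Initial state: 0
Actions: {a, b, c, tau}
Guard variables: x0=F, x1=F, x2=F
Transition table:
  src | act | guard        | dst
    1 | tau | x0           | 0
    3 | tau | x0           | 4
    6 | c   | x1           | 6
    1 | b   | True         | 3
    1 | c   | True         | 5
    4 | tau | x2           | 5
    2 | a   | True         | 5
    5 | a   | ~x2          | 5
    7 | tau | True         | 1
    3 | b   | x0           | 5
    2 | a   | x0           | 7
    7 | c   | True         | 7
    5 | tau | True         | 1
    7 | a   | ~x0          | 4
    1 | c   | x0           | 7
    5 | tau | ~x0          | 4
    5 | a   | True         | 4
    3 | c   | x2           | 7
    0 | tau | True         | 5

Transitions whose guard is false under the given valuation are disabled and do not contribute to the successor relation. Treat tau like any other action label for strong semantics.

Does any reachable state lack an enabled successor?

Answer: DEADLOCK at state 3

Analysis:
Reach set: {0,1,3,4,5}
  0: tau→5  [1 exit(s)]
  1: b→3  c→5  [2 exit(s)]
  3: ∅  [STUCK]
  4: ∅  [STUCK]
  5: a→4  a→5  tau→1  tau→4  [4 exit(s)]
trace reaching 3: tau·tau·b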